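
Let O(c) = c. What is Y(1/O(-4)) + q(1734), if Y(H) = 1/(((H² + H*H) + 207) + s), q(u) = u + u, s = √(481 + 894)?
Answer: 9216739988/2657649 - 320*√55/2657649 ≈ 3468.0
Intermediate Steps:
s = 5*√55 (s = √1375 = 5*√55 ≈ 37.081)
q(u) = 2*u
Y(H) = 1/(207 + 2*H² + 5*√55) (Y(H) = 1/(((H² + H*H) + 207) + 5*√55) = 1/(((H² + H²) + 207) + 5*√55) = 1/((2*H² + 207) + 5*√55) = 1/((207 + 2*H²) + 5*√55) = 1/(207 + 2*H² + 5*√55))
Y(1/O(-4)) + q(1734) = 1/(207 + 2*(1/(-4))² + 5*√55) + 2*1734 = 1/(207 + 2*(-¼)² + 5*√55) + 3468 = 1/(207 + 2*(1/16) + 5*√55) + 3468 = 1/(207 + ⅛ + 5*√55) + 3468 = 1/(1657/8 + 5*√55) + 3468 = 3468 + 1/(1657/8 + 5*√55)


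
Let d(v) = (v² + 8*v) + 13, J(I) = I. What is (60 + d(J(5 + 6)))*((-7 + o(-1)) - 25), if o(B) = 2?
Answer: -8460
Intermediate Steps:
d(v) = 13 + v² + 8*v
(60 + d(J(5 + 6)))*((-7 + o(-1)) - 25) = (60 + (13 + (5 + 6)² + 8*(5 + 6)))*((-7 + 2) - 25) = (60 + (13 + 11² + 8*11))*(-5 - 25) = (60 + (13 + 121 + 88))*(-30) = (60 + 222)*(-30) = 282*(-30) = -8460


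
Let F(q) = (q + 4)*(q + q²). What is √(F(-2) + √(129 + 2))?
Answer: √(4 + √131) ≈ 3.9301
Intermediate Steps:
F(q) = (4 + q)*(q + q²)
√(F(-2) + √(129 + 2)) = √(-2*(4 + (-2)² + 5*(-2)) + √(129 + 2)) = √(-2*(4 + 4 - 10) + √131) = √(-2*(-2) + √131) = √(4 + √131)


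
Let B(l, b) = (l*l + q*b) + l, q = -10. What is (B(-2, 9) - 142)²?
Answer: 52900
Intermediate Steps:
B(l, b) = l + l² - 10*b (B(l, b) = (l*l - 10*b) + l = (l² - 10*b) + l = l + l² - 10*b)
(B(-2, 9) - 142)² = ((-2 + (-2)² - 10*9) - 142)² = ((-2 + 4 - 90) - 142)² = (-88 - 142)² = (-230)² = 52900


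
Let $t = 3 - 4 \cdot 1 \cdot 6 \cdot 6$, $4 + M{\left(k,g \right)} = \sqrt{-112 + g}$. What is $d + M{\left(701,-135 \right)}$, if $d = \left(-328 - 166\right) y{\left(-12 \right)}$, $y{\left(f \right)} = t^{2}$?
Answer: $-9821218 + i \sqrt{247} \approx -9.8212 \cdot 10^{6} + 15.716 i$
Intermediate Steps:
$M{\left(k,g \right)} = -4 + \sqrt{-112 + g}$
$t = -141$ ($t = 3 - 4 \cdot 6 \cdot 6 = 3 - 144 = -141$)
$y{\left(f \right)} = 19881$ ($y{\left(f \right)} = \left(-141\right)^{2} = 19881$)
$d = -9821214$ ($d = \left(-328 - 166\right) 19881 = \left(-494\right) 19881 = -9821214$)
$d + M{\left(701,-135 \right)} = -9821214 - \left(4 - \sqrt{-112 - 135}\right) = -9821214 - \left(4 - \sqrt{-247}\right) = -9821214 - \left(4 - i \sqrt{247}\right) = -9821218 + i \sqrt{247}$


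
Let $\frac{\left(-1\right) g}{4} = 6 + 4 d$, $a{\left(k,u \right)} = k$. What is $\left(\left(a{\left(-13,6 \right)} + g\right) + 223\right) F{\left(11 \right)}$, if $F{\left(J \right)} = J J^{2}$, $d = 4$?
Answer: $162382$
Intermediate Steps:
$g = -88$ ($g = - 4 \left(6 + 4 \cdot 4\right) = - 4 \left(6 + 16\right) = \left(-4\right) 22 = -88$)
$F{\left(J \right)} = J^{3}$
$\left(\left(a{\left(-13,6 \right)} + g\right) + 223\right) F{\left(11 \right)} = \left(\left(-13 - 88\right) + 223\right) 11^{3} = \left(-101 + 223\right) 1331 = 122 \cdot 1331 = 162382$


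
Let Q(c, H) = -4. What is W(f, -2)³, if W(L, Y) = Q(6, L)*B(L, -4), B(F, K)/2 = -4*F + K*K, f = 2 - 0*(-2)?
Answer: -262144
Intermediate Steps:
f = 2 (f = 2 - 5*0 = 2 + 0 = 2)
B(F, K) = -8*F + 2*K² (B(F, K) = 2*(-4*F + K*K) = 2*(-4*F + K²) = 2*(K² - 4*F) = -8*F + 2*K²)
W(L, Y) = -128 + 32*L (W(L, Y) = -4*(-8*L + 2*(-4)²) = -4*(-8*L + 2*16) = -4*(-8*L + 32) = -4*(32 - 8*L) = -128 + 32*L)
W(f, -2)³ = (-128 + 32*2)³ = (-128 + 64)³ = (-64)³ = -262144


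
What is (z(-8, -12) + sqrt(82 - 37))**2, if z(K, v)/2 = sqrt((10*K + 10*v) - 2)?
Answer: -763 + 12*I*sqrt(1010) ≈ -763.0 + 381.37*I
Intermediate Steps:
z(K, v) = 2*sqrt(-2 + 10*K + 10*v) (z(K, v) = 2*sqrt((10*K + 10*v) - 2) = 2*sqrt(-2 + 10*K + 10*v))
(z(-8, -12) + sqrt(82 - 37))**2 = (2*sqrt(-2 + 10*(-8) + 10*(-12)) + sqrt(82 - 37))**2 = (2*sqrt(-2 - 80 - 120) + sqrt(45))**2 = (2*sqrt(-202) + 3*sqrt(5))**2 = (2*(I*sqrt(202)) + 3*sqrt(5))**2 = (2*I*sqrt(202) + 3*sqrt(5))**2 = (3*sqrt(5) + 2*I*sqrt(202))**2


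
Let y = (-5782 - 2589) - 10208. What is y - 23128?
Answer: -41707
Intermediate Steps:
y = -18579 (y = -8371 - 10208 = -18579)
y - 23128 = -18579 - 23128 = -41707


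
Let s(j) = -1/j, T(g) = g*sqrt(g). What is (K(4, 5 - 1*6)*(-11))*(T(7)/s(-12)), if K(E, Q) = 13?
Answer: -12012*sqrt(7) ≈ -31781.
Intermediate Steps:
T(g) = g**(3/2)
(K(4, 5 - 1*6)*(-11))*(T(7)/s(-12)) = (13*(-11))*(7**(3/2)/((-1/(-12)))) = -143*7*sqrt(7)/((-1*(-1/12))) = -143*7*sqrt(7)/1/12 = -143*7*sqrt(7)*12 = -12012*sqrt(7)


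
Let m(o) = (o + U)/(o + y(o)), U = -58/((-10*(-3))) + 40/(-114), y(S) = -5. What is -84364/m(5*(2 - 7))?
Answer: -10018225/108 ≈ -92761.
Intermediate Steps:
U = -217/95 (U = -58/30 + 40*(-1/114) = -58*1/30 - 20/57 = -29/15 - 20/57 = -217/95 ≈ -2.2842)
m(o) = (-217/95 + o)/(-5 + o) (m(o) = (o - 217/95)/(o - 5) = (-217/95 + o)/(-5 + o))
-84364/m(5*(2 - 7)) = -84364*(-5 + 5*(2 - 7))/(-217/95 + 5*(2 - 7)) = -84364*(-5 + 5*(-5))/(-217/95 + 5*(-5)) = -84364*(-5 - 25)/(-217/95 - 25) = -84364/(-2592/95/(-30)) = -84364/((-1/30*(-2592/95))) = -84364/432/475 = -84364*475/432 = -10018225/108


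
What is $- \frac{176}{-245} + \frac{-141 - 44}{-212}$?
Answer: $\frac{82637}{51940} \approx 1.591$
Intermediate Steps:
$- \frac{176}{-245} + \frac{-141 - 44}{-212} = \left(-176\right) \left(- \frac{1}{245}\right) - - \frac{185}{212} = \frac{176}{245} + \frac{185}{212} = \frac{82637}{51940}$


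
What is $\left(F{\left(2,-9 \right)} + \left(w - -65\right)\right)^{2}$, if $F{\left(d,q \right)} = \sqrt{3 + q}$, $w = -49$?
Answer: $\left(16 + i \sqrt{6}\right)^{2} \approx 250.0 + 78.384 i$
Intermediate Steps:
$\left(F{\left(2,-9 \right)} + \left(w - -65\right)\right)^{2} = \left(\sqrt{3 - 9} - -16\right)^{2} = \left(\sqrt{-6} + \left(-49 + 65\right)\right)^{2} = \left(i \sqrt{6} + 16\right)^{2} = \left(16 + i \sqrt{6}\right)^{2}$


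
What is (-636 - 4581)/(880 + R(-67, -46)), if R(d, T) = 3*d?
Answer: -5217/679 ≈ -7.6834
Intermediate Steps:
(-636 - 4581)/(880 + R(-67, -46)) = (-636 - 4581)/(880 + 3*(-67)) = -5217/(880 - 201) = -5217/679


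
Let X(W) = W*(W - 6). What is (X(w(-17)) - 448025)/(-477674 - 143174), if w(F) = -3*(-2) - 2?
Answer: 448033/620848 ≈ 0.72165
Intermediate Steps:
w(F) = 4 (w(F) = 6 - 2 = 4)
X(W) = W*(-6 + W)
(X(w(-17)) - 448025)/(-477674 - 143174) = (4*(-6 + 4) - 448025)/(-477674 - 143174) = (4*(-2) - 448025)/(-620848) = (-8 - 448025)*(-1/620848) = -448033*(-1/620848) = 448033/620848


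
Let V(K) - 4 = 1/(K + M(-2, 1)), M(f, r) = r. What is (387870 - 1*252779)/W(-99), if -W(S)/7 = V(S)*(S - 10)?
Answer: 1891274/42619 ≈ 44.376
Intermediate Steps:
V(K) = 4 + 1/(1 + K) (V(K) = 4 + 1/(K + 1) = 4 + 1/(1 + K))
W(S) = -7*(-10 + S)*(5 + 4*S)/(1 + S) (W(S) = -7*(5 + 4*S)/(1 + S)*(S - 10) = -7*(5 + 4*S)/(1 + S)*(-10 + S) = -7*(-10 + S)*(5 + 4*S)/(1 + S))
(387870 - 1*252779)/W(-99) = (387870 - 1*252779)/((7*(50 - 4*(-99)² + 35*(-99))/(1 - 99))) = (387870 - 252779)/((7*(50 - 4*9801 - 3465)/(-98))) = 135091/((7*(-1/98)*(50 - 39204 - 3465))) = 135091/((7*(-1/98)*(-42619))) = 135091/(42619/14) = 135091*(14/42619) = 1891274/42619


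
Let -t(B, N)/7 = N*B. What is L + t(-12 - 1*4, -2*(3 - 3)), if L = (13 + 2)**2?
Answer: 225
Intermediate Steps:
L = 225 (L = 15**2 = 225)
t(B, N) = -7*B*N (t(B, N) = -7*N*B = -7*B*N)
L + t(-12 - 1*4, -2*(3 - 3)) = 225 - 7*(-12 - 1*4)*(-2*(3 - 3)) = 225 - 7*(-12 - 4)*(-2*0) = 225 - 7*(-16)*0 = 225 + 0 = 225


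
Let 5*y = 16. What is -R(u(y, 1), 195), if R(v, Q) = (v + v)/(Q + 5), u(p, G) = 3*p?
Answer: -12/125 ≈ -0.096000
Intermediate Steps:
y = 16/5 (y = (⅕)*16 = 16/5 ≈ 3.2000)
R(v, Q) = 2*v/(5 + Q) (R(v, Q) = (2*v)/(5 + Q) = 2*v/(5 + Q))
-R(u(y, 1), 195) = -2*3*(16/5)/(5 + 195) = -2*48/(5*200) = -1*12/125 = -12/125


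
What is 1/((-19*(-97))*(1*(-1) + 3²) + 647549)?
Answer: 1/662293 ≈ 1.5099e-6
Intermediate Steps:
1/((-19*(-97))*(1*(-1) + 3²) + 647549) = 1/(1843*(-1 + 9) + 647549) = 1/(1843*8 + 647549) = 1/(14744 + 647549) = 1/662293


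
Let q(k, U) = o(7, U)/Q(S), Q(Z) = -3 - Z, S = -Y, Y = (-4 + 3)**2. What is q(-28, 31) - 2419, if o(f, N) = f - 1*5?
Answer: -2420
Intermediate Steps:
Y = 1 (Y = (-1)**2 = 1)
S = -1 (S = -1*1 = -1)
o(f, N) = -5 + f (o(f, N) = f - 5 = -5 + f)
q(k, U) = -1 (q(k, U) = (-5 + 7)/(-3 - 1*(-1)) = 2/(-3 + 1) = 2/(-2) = 2*(-1/2) = -1)
q(-28, 31) - 2419 = -1 - 2419 = -2420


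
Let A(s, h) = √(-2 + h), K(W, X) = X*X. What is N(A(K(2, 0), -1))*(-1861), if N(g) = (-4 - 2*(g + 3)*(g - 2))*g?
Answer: -11166 - 26054*I*√3 ≈ -11166.0 - 45127.0*I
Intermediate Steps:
K(W, X) = X²
N(g) = g*(-4 - 2*(-2 + g)*(3 + g)) (N(g) = (-4 - 2*(3 + g)*(-2 + g))*g = (-4 - 2*(-2 + g)*(3 + g))*g = g*(-4 - 2*(-2 + g)*(3 + g)))
N(A(K(2, 0), -1))*(-1861) = (2*√(-2 - 1)*(4 - √(-2 - 1) - (√(-2 - 1))²))*(-1861) = (2*√(-3)*(4 - √(-3) - (√(-3))²))*(-1861) = (2*(I*√3)*(4 - I*√3 - (I*√3)²))*(-1861) = (2*(I*√3)*(4 - I*√3 - 1*(-3)))*(-1861) = (2*(I*√3)*(4 - I*√3 + 3))*(-1861) = (2*(I*√3)*(7 - I*√3))*(-1861) = (2*I*√3*(7 - I*√3))*(-1861) = -3722*I*√3*(7 - I*√3)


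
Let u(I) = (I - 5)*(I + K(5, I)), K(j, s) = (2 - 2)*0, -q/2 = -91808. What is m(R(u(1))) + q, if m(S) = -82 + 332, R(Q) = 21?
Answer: 183866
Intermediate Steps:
q = 183616 (q = -2*(-91808) = 183616)
K(j, s) = 0 (K(j, s) = 0*0 = 0)
u(I) = I*(-5 + I) (u(I) = (I - 5)*(I + 0) = (-5 + I)*I = I*(-5 + I))
m(S) = 250
m(R(u(1))) + q = 250 + 183616 = 183866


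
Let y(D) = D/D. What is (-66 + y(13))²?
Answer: 4225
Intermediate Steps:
y(D) = 1
(-66 + y(13))² = (-66 + 1)² = (-65)² = 4225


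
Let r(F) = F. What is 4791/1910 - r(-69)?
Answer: 136581/1910 ≈ 71.508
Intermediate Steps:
4791/1910 - r(-69) = 4791/1910 - 1*(-69) = 4791*(1/1910) + 69 = 4791/1910 + 69 = 136581/1910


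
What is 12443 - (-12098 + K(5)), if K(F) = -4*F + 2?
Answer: 24559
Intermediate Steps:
K(F) = 2 - 4*F
12443 - (-12098 + K(5)) = 12443 - (-12098 + (2 - 4*5)) = 12443 - (-12098 + (2 - 20)) = 12443 - (-12098 - 18) = 12443 - 1*(-12116) = 12443 + 12116 = 24559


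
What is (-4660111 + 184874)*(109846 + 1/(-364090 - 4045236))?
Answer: -2167566826679864415/4409326 ≈ -4.9159e+11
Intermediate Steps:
(-4660111 + 184874)*(109846 + 1/(-364090 - 4045236)) = -4475237*(109846 + 1/(-4409326)) = -4475237*(109846 - 1/4409326) = -4475237*484346823795/4409326 = -2167566826679864415/4409326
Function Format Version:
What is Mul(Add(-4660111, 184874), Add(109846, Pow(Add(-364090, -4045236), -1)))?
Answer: Rational(-2167566826679864415, 4409326) ≈ -4.9159e+11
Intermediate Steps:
Mul(Add(-4660111, 184874), Add(109846, Pow(Add(-364090, -4045236), -1))) = Mul(-4475237, Add(109846, Pow(-4409326, -1))) = Mul(-4475237, Add(109846, Rational(-1, 4409326))) = Mul(-4475237, Rational(484346823795, 4409326)) = Rational(-2167566826679864415, 4409326)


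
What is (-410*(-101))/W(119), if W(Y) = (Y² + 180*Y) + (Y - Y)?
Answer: 41410/35581 ≈ 1.1638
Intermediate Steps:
W(Y) = Y² + 180*Y (W(Y) = (Y² + 180*Y) + 0 = Y² + 180*Y)
(-410*(-101))/W(119) = (-410*(-101))/((119*(180 + 119))) = 41410/((119*299)) = 41410/35581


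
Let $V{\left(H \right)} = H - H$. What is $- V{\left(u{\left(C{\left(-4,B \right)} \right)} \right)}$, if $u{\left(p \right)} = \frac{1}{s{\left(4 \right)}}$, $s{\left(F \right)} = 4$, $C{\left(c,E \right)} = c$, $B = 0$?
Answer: $0$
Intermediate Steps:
$u{\left(p \right)} = \frac{1}{4}$
$V{\left(H \right)} = 0$
$- V{\left(u{\left(C{\left(-4,B \right)} \right)} \right)} = \left(-1\right) 0 = 0$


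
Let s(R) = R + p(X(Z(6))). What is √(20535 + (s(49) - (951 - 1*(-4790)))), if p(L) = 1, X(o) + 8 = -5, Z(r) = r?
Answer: 2*√3711 ≈ 121.84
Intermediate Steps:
X(o) = -13 (X(o) = -8 - 5 = -13)
s(R) = 1 + R (s(R) = R + 1 = 1 + R)
√(20535 + (s(49) - (951 - 1*(-4790)))) = √(20535 + ((1 + 49) - (951 - 1*(-4790)))) = √(20535 + (50 - (951 + 4790))) = √(20535 + (50 - 1*5741)) = √(20535 + (50 - 5741)) = √(20535 - 5691) = √14844 = 2*√3711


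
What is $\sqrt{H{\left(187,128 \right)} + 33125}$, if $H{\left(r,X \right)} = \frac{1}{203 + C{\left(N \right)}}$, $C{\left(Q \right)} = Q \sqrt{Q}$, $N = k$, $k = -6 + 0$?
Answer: $\sqrt{33125 + \frac{1}{203 - 6 i \sqrt{6}}} \approx 182.0 + 1.0 \cdot 10^{-6} i$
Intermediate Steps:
$k = -6$
$N = -6$
$C{\left(Q \right)} = Q^{\frac{3}{2}}$
$H{\left(r,X \right)} = \frac{1}{203 - 6 i \sqrt{6}}$ ($H{\left(r,X \right)} = \frac{1}{203 + \left(-6\right)^{\frac{3}{2}}} = \frac{1}{203 - 6 i \sqrt{6}}$)
$\sqrt{H{\left(187,128 \right)} + 33125} = \sqrt{\left(\frac{203}{41425} + \frac{6 i \sqrt{6}}{41425}\right) + 33125} = \sqrt{\frac{1372203328}{41425} + \frac{6 i \sqrt{6}}{41425}}$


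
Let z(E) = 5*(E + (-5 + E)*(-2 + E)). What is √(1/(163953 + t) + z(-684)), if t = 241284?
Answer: √387527549205319887/405237 ≈ 1536.2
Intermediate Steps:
z(E) = 5*E + 5*(-5 + E)*(-2 + E)
√(1/(163953 + t) + z(-684)) = √(1/(163953 + 241284) + (50 - 30*(-684) + 5*(-684)²)) = √(1/405237 + (50 + 20520 + 5*467856)) = √(1/405237 + (50 + 20520 + 2339280)) = √(1/405237 + 2359850) = √(956298534451/405237) = √387527549205319887/405237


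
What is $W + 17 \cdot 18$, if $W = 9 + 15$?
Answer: $330$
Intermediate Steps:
$W = 24$
$W + 17 \cdot 18 = 24 + 17 \cdot 18 = 24 + 306 = 330$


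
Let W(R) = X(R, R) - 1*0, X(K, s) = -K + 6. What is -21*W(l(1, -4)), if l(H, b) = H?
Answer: -105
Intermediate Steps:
X(K, s) = 6 - K
W(R) = 6 - R (W(R) = (6 - R) - 1*0 = (6 - R) + 0 = 6 - R)
-21*W(l(1, -4)) = -21*(6 - 1*1) = -21*(6 - 1) = -21*5 = -105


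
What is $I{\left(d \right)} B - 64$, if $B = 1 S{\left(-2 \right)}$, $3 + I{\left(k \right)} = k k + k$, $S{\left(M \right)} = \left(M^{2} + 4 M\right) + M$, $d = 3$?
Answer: $-118$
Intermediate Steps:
$S{\left(M \right)} = M^{2} + 5 M$
$I{\left(k \right)} = -3 + k + k^{2}$ ($I{\left(k \right)} = -3 + \left(k k + k\right) = -3 + \left(k^{2} + k\right) = -3 + \left(k + k^{2}\right) = -3 + k + k^{2}$)
$B = -6$ ($B = 1 \left(- 2 \left(5 - 2\right)\right) = 1 \left(\left(-2\right) 3\right) = 1 \left(-6\right) = -6$)
$I{\left(d \right)} B - 64 = \left(-3 + 3 + 3^{2}\right) \left(-6\right) - 64 = \left(-3 + 3 + 9\right) \left(-6\right) - 64 = 9 \left(-6\right) - 64 = -54 - 64 = -118$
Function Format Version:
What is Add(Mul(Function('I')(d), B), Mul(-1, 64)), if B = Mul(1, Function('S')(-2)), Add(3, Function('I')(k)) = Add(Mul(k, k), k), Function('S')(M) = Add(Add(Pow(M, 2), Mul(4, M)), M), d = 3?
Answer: -118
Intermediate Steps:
Function('S')(M) = Add(Pow(M, 2), Mul(5, M))
Function('I')(k) = Add(-3, k, Pow(k, 2)) (Function('I')(k) = Add(-3, Add(Mul(k, k), k)) = Add(-3, Add(Pow(k, 2), k)) = Add(-3, Add(k, Pow(k, 2))) = Add(-3, k, Pow(k, 2)))
B = -6 (B = Mul(1, Mul(-2, Add(5, -2))) = Mul(1, Mul(-2, 3)) = Mul(1, -6) = -6)
Add(Mul(Function('I')(d), B), Mul(-1, 64)) = Add(Mul(Add(-3, 3, Pow(3, 2)), -6), Mul(-1, 64)) = Add(Mul(Add(-3, 3, 9), -6), -64) = Add(Mul(9, -6), -64) = Add(-54, -64) = -118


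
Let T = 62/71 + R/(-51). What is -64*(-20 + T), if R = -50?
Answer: 4205312/3621 ≈ 1161.4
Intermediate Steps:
T = 6712/3621 (T = 62/71 - 50/(-51) = 62*(1/71) - 50*(-1/51) = 62/71 + 50/51 = 6712/3621 ≈ 1.8536)
-64*(-20 + T) = -64*(-20 + 6712/3621) = -64*(-65708/3621) = 4205312/3621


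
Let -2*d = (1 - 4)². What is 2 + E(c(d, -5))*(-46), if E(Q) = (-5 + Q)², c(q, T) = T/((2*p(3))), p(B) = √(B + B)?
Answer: -14351/12 - 575*√6/3 ≈ -1665.4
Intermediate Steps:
p(B) = √2*√B (p(B) = √(2*B) = √2*√B)
d = -9/2 (d = -(1 - 4)²/2 = -½*(-3)² = -½*9 = -9/2 ≈ -4.5000)
c(q, T) = T*√6/12 (c(q, T) = T/((2*(√2*√3))) = T/((2*√6)) = T*(√6/12) = T*√6/12)
2 + E(c(d, -5))*(-46) = 2 + (-5 + (1/12)*(-5)*√6)²*(-46) = 2 + (-5 - 5*√6/12)²*(-46) = 2 - 46*(-5 - 5*√6/12)²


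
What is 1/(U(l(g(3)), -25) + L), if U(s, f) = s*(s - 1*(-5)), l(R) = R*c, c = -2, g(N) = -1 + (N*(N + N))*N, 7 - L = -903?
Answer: 1/11616 ≈ 8.6088e-5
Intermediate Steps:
L = 910 (L = 7 - 1*(-903) = 7 + 903 = 910)
g(N) = -1 + 2*N³ (g(N) = -1 + (N*(2*N))*N = -1 + (2*N²)*N = -1 + 2*N³)
l(R) = -2*R (l(R) = R*(-2) = -2*R)
U(s, f) = s*(5 + s) (U(s, f) = s*(s + 5) = s*(5 + s))
1/(U(l(g(3)), -25) + L) = 1/((-2*(-1 + 2*3³))*(5 - 2*(-1 + 2*3³)) + 910) = 1/((-2*(-1 + 2*27))*(5 - 2*(-1 + 2*27)) + 910) = 1/((-2*(-1 + 54))*(5 - 2*(-1 + 54)) + 910) = 1/((-2*53)*(5 - 2*53) + 910) = 1/(-106*(5 - 106) + 910) = 1/(-106*(-101) + 910) = 1/(10706 + 910) = 1/11616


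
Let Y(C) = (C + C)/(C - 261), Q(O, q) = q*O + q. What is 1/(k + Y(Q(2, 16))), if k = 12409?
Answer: 71/881007 ≈ 8.0590e-5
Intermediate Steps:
Q(O, q) = q + O*q (Q(O, q) = O*q + q = q + O*q)
Y(C) = 2*C/(-261 + C) (Y(C) = (2*C)/(-261 + C) = 2*C/(-261 + C))
1/(k + Y(Q(2, 16))) = 1/(12409 + 2*(16*(1 + 2))/(-261 + 16*(1 + 2))) = 1/(12409 + 2*(16*3)/(-261 + 16*3)) = 1/(12409 + 2*48/(-261 + 48)) = 1/(12409 + 2*48/(-213)) = 1/(12409 + 2*48*(-1/213)) = 1/(12409 - 32/71) = 1/(881007/71) = 71/881007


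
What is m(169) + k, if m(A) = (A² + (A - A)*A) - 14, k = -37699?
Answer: -9152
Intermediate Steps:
m(A) = -14 + A² (m(A) = (A² + 0*A) - 14 = (A² + 0) - 14 = A² - 14 = -14 + A²)
m(169) + k = (-14 + 169²) - 37699 = (-14 + 28561) - 37699 = 28547 - 37699 = -9152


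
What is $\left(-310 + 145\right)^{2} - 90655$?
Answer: $-63430$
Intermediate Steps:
$\left(-310 + 145\right)^{2} - 90655 = \left(-165\right)^{2} - 90655 = 27225 - 90655 = -63430$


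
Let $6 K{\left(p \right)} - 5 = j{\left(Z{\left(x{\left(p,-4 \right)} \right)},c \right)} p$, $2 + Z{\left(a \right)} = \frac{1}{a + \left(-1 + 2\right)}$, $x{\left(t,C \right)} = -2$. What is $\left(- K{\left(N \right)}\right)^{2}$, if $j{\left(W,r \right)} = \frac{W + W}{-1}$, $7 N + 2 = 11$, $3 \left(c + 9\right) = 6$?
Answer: $\frac{7921}{1764} \approx 4.4904$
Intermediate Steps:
$c = -7$ ($c = -9 + \frac{1}{3} \cdot 6 = -9 + 2 = -7$)
$N = \frac{9}{7}$ ($N = - \frac{2}{7} + \frac{1}{7} \cdot 11 = - \frac{2}{7} + \frac{11}{7} = \frac{9}{7} \approx 1.2857$)
$Z{\left(a \right)} = -2 + \frac{1}{1 + a}$ ($Z{\left(a \right)} = -2 + \frac{1}{a + \left(-1 + 2\right)} = -2 + \frac{1}{a + 1} = -2 + \frac{1}{1 + a}$)
$j{\left(W,r \right)} = - 2 W$ ($j{\left(W,r \right)} = 2 W \left(-1\right) = - 2 W$)
$K{\left(p \right)} = \frac{5}{6} + p$ ($K{\left(p \right)} = \frac{5}{6} + \frac{- 2 \frac{-1 - -4}{1 - 2} p}{6} = \frac{5}{6} + \frac{- 2 \frac{-1 + 4}{-1} p}{6} = \frac{5}{6} + \frac{- 2 \left(\left(-1\right) 3\right) p}{6} = \frac{5}{6} + \frac{\left(-2\right) \left(-3\right) p}{6} = \frac{5}{6} + \frac{6 p}{6} = \frac{5}{6} + p$)
$\left(- K{\left(N \right)}\right)^{2} = \left(- (\frac{5}{6} + \frac{9}{7})\right)^{2} = \left(\left(-1\right) \frac{89}{42}\right)^{2} = \left(- \frac{89}{42}\right)^{2} = \frac{7921}{1764}$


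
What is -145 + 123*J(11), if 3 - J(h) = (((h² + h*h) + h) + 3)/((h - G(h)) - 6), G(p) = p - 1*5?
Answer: 31712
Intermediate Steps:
G(p) = -5 + p (G(p) = p - 5 = -5 + p)
J(h) = 6 + h + 2*h² (J(h) = 3 - (((h² + h*h) + h) + 3)/((h - (-5 + h)) - 6) = 3 - (((h² + h²) + h) + 3)/((h + (5 - h)) - 6) = 3 - ((2*h² + h) + 3)/(5 - 6) = 3 - ((h + 2*h²) + 3)/(-1) = 3 - (3 + h + 2*h²)*(-1) = 3 - (-3 - h - 2*h²) = 3 + (3 + h + 2*h²) = 6 + h + 2*h²)
-145 + 123*J(11) = -145 + 123*(6 + 11 + 2*11²) = -145 + 123*(6 + 11 + 2*121) = -145 + 123*(6 + 11 + 242) = -145 + 123*259 = -145 + 31857 = 31712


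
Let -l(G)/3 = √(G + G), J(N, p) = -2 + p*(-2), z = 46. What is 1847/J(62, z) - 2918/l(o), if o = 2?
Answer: 131605/282 ≈ 466.68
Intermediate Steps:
J(N, p) = -2 - 2*p
l(G) = -3*√2*√G (l(G) = -3*√(G + G) = -3*√2*√G)
1847/J(62, z) - 2918/l(o) = 1847/(-2 - 2*46) - 2918/((-3*√2*√2)) = 1847/(-2 - 92) - 2918/(-6) = 1847/(-94) - 2918*(-⅙) = 1847*(-1/94) + 1459/3 = -1847/94 + 1459/3 = 131605/282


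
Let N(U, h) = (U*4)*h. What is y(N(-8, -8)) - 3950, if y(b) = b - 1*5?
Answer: -3699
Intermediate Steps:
N(U, h) = 4*U*h (N(U, h) = (4*U)*h = 4*U*h)
y(b) = -5 + b (y(b) = b - 5 = -5 + b)
y(N(-8, -8)) - 3950 = (-5 + 4*(-8)*(-8)) - 3950 = (-5 + 256) - 3950 = 251 - 3950 = -3699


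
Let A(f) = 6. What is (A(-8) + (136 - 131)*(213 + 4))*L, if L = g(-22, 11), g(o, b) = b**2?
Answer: 132011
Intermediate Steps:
L = 121 (L = 11**2 = 121)
(A(-8) + (136 - 131)*(213 + 4))*L = (6 + (136 - 131)*(213 + 4))*121 = (6 + 5*217)*121 = (6 + 1085)*121 = 1091*121 = 132011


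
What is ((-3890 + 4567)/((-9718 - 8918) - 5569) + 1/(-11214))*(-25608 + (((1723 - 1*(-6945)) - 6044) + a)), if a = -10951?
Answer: 51690355321/54286974 ≈ 952.17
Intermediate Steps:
((-3890 + 4567)/((-9718 - 8918) - 5569) + 1/(-11214))*(-25608 + (((1723 - 1*(-6945)) - 6044) + a)) = ((-3890 + 4567)/((-9718 - 8918) - 5569) + 1/(-11214))*(-25608 + (((1723 - 1*(-6945)) - 6044) - 10951)) = (677/(-18636 - 5569) - 1/11214)*(-25608 + (((1723 + 6945) - 6044) - 10951)) = (677/(-24205) - 1/11214)*(-25608 + ((8668 - 6044) - 10951)) = (677*(-1/24205) - 1/11214)*(-25608 + (2624 - 10951)) = (-677/24205 - 1/11214)*(-25608 - 8327) = -7616083/271434870*(-33935) = 51690355321/54286974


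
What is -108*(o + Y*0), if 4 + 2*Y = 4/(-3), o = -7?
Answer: 756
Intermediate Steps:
Y = -8/3 (Y = -2 + (4/(-3))/2 = -2 + (4*(-1/3))/2 = -2 + (1/2)*(-4/3) = -2 - 2/3 = -8/3 ≈ -2.6667)
-108*(o + Y*0) = -108*(-7 - 8/3*0) = -108*(-7 + 0) = -108*(-7) = 756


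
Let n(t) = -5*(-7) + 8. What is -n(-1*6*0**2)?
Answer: -43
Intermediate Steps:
n(t) = 43 (n(t) = 35 + 8 = 43)
-n(-1*6*0**2) = -1*43 = -43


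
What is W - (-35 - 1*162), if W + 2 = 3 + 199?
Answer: 397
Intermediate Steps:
W = 200 (W = -2 + (3 + 199) = -2 + 202 = 200)
W - (-35 - 1*162) = 200 - (-35 - 1*162) = 200 - (-35 - 162) = 200 - 1*(-197) = 200 + 197 = 397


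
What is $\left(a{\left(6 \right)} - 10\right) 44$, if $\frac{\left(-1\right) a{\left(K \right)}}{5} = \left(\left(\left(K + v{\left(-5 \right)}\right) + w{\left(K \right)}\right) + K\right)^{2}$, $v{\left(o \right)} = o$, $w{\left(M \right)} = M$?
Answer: $-37620$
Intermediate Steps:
$a{\left(K \right)} = - 5 \left(-5 + 3 K\right)^{2}$ ($a{\left(K \right)} = - 5 \left(\left(\left(K - 5\right) + K\right) + K\right)^{2} = - 5 \left(\left(\left(-5 + K\right) + K\right) + K\right)^{2} = - 5 \left(\left(-5 + 2 K\right) + K\right)^{2} = - 5 \left(-5 + 3 K\right)^{2}$)
$\left(a{\left(6 \right)} - 10\right) 44 = \left(- 5 \left(-5 + 3 \cdot 6\right)^{2} - 10\right) 44 = \left(- 5 \left(-5 + 18\right)^{2} - 10\right) 44 = \left(- 5 \cdot 13^{2} - 10\right) 44 = \left(\left(-5\right) 169 - 10\right) 44 = \left(-845 - 10\right) 44 = \left(-855\right) 44 = -37620$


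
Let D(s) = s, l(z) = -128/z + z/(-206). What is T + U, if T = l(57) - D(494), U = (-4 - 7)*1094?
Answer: -147133393/11742 ≈ -12531.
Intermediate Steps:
l(z) = -128/z - z/206 (l(z) = -128/z + z*(-1/206) = -128/z - z/206)
U = -12034 (U = -11*1094 = -12034)
T = -5830165/11742 (T = (-128/57 - 1/206*57) - 1*494 = (-128*1/57 - 57/206) - 494 = (-128/57 - 57/206) - 494 = -29617/11742 - 494 = -5830165/11742 ≈ -496.52)
T + U = -5830165/11742 - 12034 = -147133393/11742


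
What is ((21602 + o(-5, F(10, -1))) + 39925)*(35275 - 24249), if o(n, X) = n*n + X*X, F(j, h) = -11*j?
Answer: 812086952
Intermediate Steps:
o(n, X) = X**2 + n**2 (o(n, X) = n**2 + X**2 = X**2 + n**2)
((21602 + o(-5, F(10, -1))) + 39925)*(35275 - 24249) = ((21602 + ((-11*10)**2 + (-5)**2)) + 39925)*(35275 - 24249) = ((21602 + ((-110)**2 + 25)) + 39925)*11026 = ((21602 + (12100 + 25)) + 39925)*11026 = ((21602 + 12125) + 39925)*11026 = (33727 + 39925)*11026 = 73652*11026 = 812086952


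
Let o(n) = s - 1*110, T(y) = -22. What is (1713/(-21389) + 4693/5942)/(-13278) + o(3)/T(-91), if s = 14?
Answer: 81001247949431/18563013367404 ≈ 4.3636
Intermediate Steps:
o(n) = -96 (o(n) = 14 - 1*110 = 14 - 110 = -96)
(1713/(-21389) + 4693/5942)/(-13278) + o(3)/T(-91) = (1713/(-21389) + 4693/5942)/(-13278) - 96/(-22) = (1713*(-1/21389) + 4693*(1/5942))*(-1/13278) - 96*(-1/22) = (-1713/21389 + 4693/5942)*(-1/13278) + 48/11 = (90199931/127093438)*(-1/13278) + 48/11 = -90199931/1687546669764 + 48/11 = 81001247949431/18563013367404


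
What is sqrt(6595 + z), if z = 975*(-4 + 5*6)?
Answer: sqrt(31945) ≈ 178.73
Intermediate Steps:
z = 25350 (z = 975*(-4 + 30) = 975*26 = 25350)
sqrt(6595 + z) = sqrt(6595 + 25350) = sqrt(31945)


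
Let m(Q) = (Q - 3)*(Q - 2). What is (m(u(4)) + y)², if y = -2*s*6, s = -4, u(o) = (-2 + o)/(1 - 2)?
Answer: 4624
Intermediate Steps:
u(o) = 2 - o (u(o) = (-2 + o)/(-1) = (-2 + o)*(-1) = 2 - o)
m(Q) = (-3 + Q)*(-2 + Q)
y = 48 (y = -2*(-4)*6 = 8*6 = 48)
(m(u(4)) + y)² = ((6 + (2 - 1*4)² - 5*(2 - 1*4)) + 48)² = ((6 + (2 - 4)² - 5*(2 - 4)) + 48)² = ((6 + (-2)² - 5*(-2)) + 48)² = ((6 + 4 + 10) + 48)² = (20 + 48)² = 68² = 4624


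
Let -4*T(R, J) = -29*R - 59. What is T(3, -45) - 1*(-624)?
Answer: 1321/2 ≈ 660.50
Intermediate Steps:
T(R, J) = 59/4 + 29*R/4 (T(R, J) = -(-29*R - 59)/4 = -(-59 - 29*R)/4 = 59/4 + 29*R/4)
T(3, -45) - 1*(-624) = (59/4 + (29/4)*3) - 1*(-624) = (59/4 + 87/4) + 624 = 73/2 + 624 = 1321/2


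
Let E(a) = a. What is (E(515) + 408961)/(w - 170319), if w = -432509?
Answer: -102369/150707 ≈ -0.67926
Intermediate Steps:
(E(515) + 408961)/(w - 170319) = (515 + 408961)/(-432509 - 170319) = 409476/(-602828) = 409476*(-1/602828) = -102369/150707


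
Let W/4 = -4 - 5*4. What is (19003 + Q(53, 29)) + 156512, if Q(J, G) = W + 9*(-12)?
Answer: 175311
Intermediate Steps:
W = -96 (W = 4*(-4 - 5*4) = 4*(-4 - 20) = 4*(-24) = -96)
Q(J, G) = -204 (Q(J, G) = -96 + 9*(-12) = -96 - 108 = -204)
(19003 + Q(53, 29)) + 156512 = (19003 - 204) + 156512 = 18799 + 156512 = 175311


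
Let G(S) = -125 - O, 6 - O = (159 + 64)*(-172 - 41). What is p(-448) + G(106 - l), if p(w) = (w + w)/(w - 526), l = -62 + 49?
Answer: -23195362/487 ≈ -47629.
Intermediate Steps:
l = -13
p(w) = 2*w/(-526 + w) (p(w) = (2*w)/(-526 + w) = 2*w/(-526 + w))
O = 47505 (O = 6 - (159 + 64)*(-172 - 41) = 6 - 223*(-213) = 6 - 1*(-47499) = 6 + 47499 = 47505)
G(S) = -47630 (G(S) = -125 - 1*47505 = -125 - 47505 = -47630)
p(-448) + G(106 - l) = 2*(-448)/(-526 - 448) - 47630 = 2*(-448)/(-974) - 47630 = 2*(-448)*(-1/974) - 47630 = 448/487 - 47630 = -23195362/487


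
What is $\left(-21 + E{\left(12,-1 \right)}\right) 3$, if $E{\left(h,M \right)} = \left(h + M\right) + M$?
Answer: $-33$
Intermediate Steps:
$E{\left(h,M \right)} = h + 2 M$ ($E{\left(h,M \right)} = \left(M + h\right) + M = h + 2 M$)
$\left(-21 + E{\left(12,-1 \right)}\right) 3 = \left(-21 + \left(12 + 2 \left(-1\right)\right)\right) 3 = \left(-21 + \left(12 - 2\right)\right) 3 = \left(-21 + 10\right) 3 = \left(-11\right) 3 = -33$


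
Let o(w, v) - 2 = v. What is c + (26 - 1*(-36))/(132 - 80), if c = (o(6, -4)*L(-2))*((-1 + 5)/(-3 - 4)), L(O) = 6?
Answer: 1465/182 ≈ 8.0495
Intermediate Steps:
o(w, v) = 2 + v
c = 48/7 (c = ((2 - 4)*6)*((-1 + 5)/(-3 - 4)) = (-2*6)*(4/(-7)) = -48*(-1)/7 = -12*(-4/7) = 48/7 ≈ 6.8571)
c + (26 - 1*(-36))/(132 - 80) = 48/7 + (26 - 1*(-36))/(132 - 80) = 48/7 + (26 + 36)/52 = 48/7 + 62*(1/52) = 48/7 + 31/26 = 1465/182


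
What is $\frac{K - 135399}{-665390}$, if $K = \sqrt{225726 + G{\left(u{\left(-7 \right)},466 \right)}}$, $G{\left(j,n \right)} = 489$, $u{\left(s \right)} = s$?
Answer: $\frac{12309}{60490} - \frac{3 \sqrt{25135}}{665390} \approx 0.20277$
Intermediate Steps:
$K = 3 \sqrt{25135}$ ($K = \sqrt{225726 + 489} = \sqrt{226215} = 3 \sqrt{25135} \approx 475.62$)
$\frac{K - 135399}{-665390} = \frac{3 \sqrt{25135} - 135399}{-665390} = \left(-135399 + 3 \sqrt{25135}\right) \left(- \frac{1}{665390}\right) = \frac{12309}{60490} - \frac{3 \sqrt{25135}}{665390}$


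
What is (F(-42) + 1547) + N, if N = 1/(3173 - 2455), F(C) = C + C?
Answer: 1050435/718 ≈ 1463.0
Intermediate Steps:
F(C) = 2*C
N = 1/718 ≈ 0.0013928
(F(-42) + 1547) + N = (2*(-42) + 1547) + 1/718 = (-84 + 1547) + 1/718 = 1463 + 1/718 = 1050435/718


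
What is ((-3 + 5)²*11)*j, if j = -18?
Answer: -792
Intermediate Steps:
((-3 + 5)²*11)*j = ((-3 + 5)²*11)*(-18) = (2²*11)*(-18) = (4*11)*(-18) = 44*(-18) = -792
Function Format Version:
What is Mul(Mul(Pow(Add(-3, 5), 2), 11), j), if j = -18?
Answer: -792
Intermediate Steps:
Mul(Mul(Pow(Add(-3, 5), 2), 11), j) = Mul(Mul(Pow(Add(-3, 5), 2), 11), -18) = Mul(Mul(Pow(2, 2), 11), -18) = Mul(Mul(4, 11), -18) = Mul(44, -18) = -792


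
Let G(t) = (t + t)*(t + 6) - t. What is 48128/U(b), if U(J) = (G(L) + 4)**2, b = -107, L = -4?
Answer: 752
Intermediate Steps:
G(t) = -t + 2*t*(6 + t) (G(t) = (2*t)*(6 + t) - t = 2*t*(6 + t) - t = -t + 2*t*(6 + t))
U(J) = 64 (U(J) = (-4*(11 + 2*(-4)) + 4)**2 = (-4*(11 - 8) + 4)**2 = (-4*3 + 4)**2 = (-12 + 4)**2 = (-8)**2 = 64)
48128/U(b) = 48128/64 = 48128*(1/64) = 752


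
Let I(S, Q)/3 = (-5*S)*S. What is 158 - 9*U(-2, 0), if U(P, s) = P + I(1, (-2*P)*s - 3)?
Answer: 311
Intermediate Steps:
I(S, Q) = -15*S² (I(S, Q) = 3*((-5*S)*S) = 3*(-5*S²) = -15*S²)
U(P, s) = -15 + P (U(P, s) = P - 15*1² = P - 15*1 = P - 15 = -15 + P)
158 - 9*U(-2, 0) = 158 - 9*(-15 - 2) = 158 - 9*(-17) = 158 + 153 = 311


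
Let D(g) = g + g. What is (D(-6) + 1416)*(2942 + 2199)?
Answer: 7217964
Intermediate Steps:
D(g) = 2*g
(D(-6) + 1416)*(2942 + 2199) = (2*(-6) + 1416)*(2942 + 2199) = (-12 + 1416)*5141 = 1404*5141 = 7217964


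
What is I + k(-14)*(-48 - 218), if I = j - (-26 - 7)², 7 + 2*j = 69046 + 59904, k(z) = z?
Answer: 134213/2 ≈ 67107.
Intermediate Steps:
j = 128943/2 (j = -7/2 + (69046 + 59904)/2 = -7/2 + (½)*128950 = -7/2 + 64475 = 128943/2 ≈ 64472.)
I = 126765/2 (I = 128943/2 - (-26 - 7)² = 128943/2 - 1*(-33)² = 128943/2 - 1*1089 = 128943/2 - 1089 = 126765/2 ≈ 63383.)
I + k(-14)*(-48 - 218) = 126765/2 - 14*(-48 - 218) = 126765/2 - 14*(-266) = 126765/2 + 3724 = 134213/2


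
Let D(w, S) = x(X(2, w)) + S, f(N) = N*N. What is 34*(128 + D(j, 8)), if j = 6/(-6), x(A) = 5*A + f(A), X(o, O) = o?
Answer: 5100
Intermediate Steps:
f(N) = N²
x(A) = A² + 5*A (x(A) = 5*A + A² = A² + 5*A)
j = -1 (j = 6*(-⅙) = -1)
D(w, S) = 14 + S (D(w, S) = 2*(5 + 2) + S = 2*7 + S = 14 + S)
34*(128 + D(j, 8)) = 34*(128 + (14 + 8)) = 34*(128 + 22) = 34*150 = 5100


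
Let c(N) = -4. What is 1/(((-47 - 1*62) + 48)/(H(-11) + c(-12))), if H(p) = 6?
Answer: -2/61 ≈ -0.032787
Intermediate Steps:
1/(((-47 - 1*62) + 48)/(H(-11) + c(-12))) = 1/(((-47 - 1*62) + 48)/(6 - 4)) = 1/(((-47 - 62) + 48)/2) = 1/((-109 + 48)/2) = 1/((½)*(-61)) = 1/(-61/2) = -2/61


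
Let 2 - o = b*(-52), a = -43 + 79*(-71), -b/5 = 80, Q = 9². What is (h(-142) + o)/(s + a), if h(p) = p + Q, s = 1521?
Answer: 409/81 ≈ 5.0494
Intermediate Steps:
Q = 81
b = -400 (b = -5*80 = -400)
a = -5652 (a = -43 - 5609 = -5652)
o = -20798 (o = 2 - (-400)*(-52) = 2 - 1*20800 = 2 - 20800 = -20798)
h(p) = 81 + p (h(p) = p + 81 = 81 + p)
(h(-142) + o)/(s + a) = ((81 - 142) - 20798)/(1521 - 5652) = (-61 - 20798)/(-4131) = -20859*(-1/4131) = 409/81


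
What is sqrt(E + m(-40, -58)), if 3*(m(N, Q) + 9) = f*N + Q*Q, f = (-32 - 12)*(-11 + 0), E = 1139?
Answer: I*sqrt(4202) ≈ 64.823*I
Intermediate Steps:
f = 484 (f = -44*(-11) = 484)
m(N, Q) = -9 + Q**2/3 + 484*N/3 (m(N, Q) = -9 + (484*N + Q*Q)/3 = -9 + (484*N + Q**2)/3 = -9 + (Q**2 + 484*N)/3 = -9 + (Q**2/3 + 484*N/3) = -9 + Q**2/3 + 484*N/3)
sqrt(E + m(-40, -58)) = sqrt(1139 + (-9 + (1/3)*(-58)**2 + (484/3)*(-40))) = sqrt(1139 + (-9 + (1/3)*3364 - 19360/3)) = sqrt(1139 + (-9 + 3364/3 - 19360/3)) = sqrt(1139 - 5341) = sqrt(-4202) = I*sqrt(4202)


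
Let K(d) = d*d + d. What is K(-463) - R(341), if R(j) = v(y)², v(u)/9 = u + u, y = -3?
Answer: 210990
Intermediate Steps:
K(d) = d + d² (K(d) = d² + d = d + d²)
v(u) = 18*u (v(u) = 9*(u + u) = 9*(2*u) = 18*u)
R(j) = 2916 (R(j) = (18*(-3))² = (-54)² = 2916)
K(-463) - R(341) = -463*(1 - 463) - 1*2916 = -463*(-462) - 2916 = 213906 - 2916 = 210990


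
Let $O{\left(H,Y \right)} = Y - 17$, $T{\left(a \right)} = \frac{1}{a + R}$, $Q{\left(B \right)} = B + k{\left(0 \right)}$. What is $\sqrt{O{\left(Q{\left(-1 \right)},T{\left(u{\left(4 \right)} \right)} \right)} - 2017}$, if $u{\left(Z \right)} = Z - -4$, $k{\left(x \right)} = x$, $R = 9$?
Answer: $\frac{i \sqrt{587809}}{17} \approx 45.099 i$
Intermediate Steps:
$u{\left(Z \right)} = 4 + Z$ ($u{\left(Z \right)} = Z + 4 = 4 + Z$)
$Q{\left(B \right)} = B$ ($Q{\left(B \right)} = B + 0 = B$)
$T{\left(a \right)} = \frac{1}{9 + a}$ ($T{\left(a \right)} = \frac{1}{a + 9} = \frac{1}{9 + a}$)
$O{\left(H,Y \right)} = -17 + Y$
$\sqrt{O{\left(Q{\left(-1 \right)},T{\left(u{\left(4 \right)} \right)} \right)} - 2017} = \sqrt{\left(-17 + \frac{1}{9 + \left(4 + 4\right)}\right) - 2017} = \sqrt{\left(-17 + \frac{1}{9 + 8}\right) - 2017} = \sqrt{\left(-17 + \frac{1}{17}\right) - 2017} = \sqrt{- \frac{288}{17} - 2017} = \sqrt{- \frac{34577}{17}} = \frac{i \sqrt{587809}}{17}$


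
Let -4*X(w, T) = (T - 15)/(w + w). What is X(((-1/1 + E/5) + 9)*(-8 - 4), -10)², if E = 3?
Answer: 15625/17040384 ≈ 0.00091694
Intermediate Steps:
X(w, T) = -(-15 + T)/(8*w) (X(w, T) = -(T - 15)/(4*(w + w)) = -(-15 + T)/(4*(2*w)) = -(-15 + T)*1/(2*w)/4 = -(-15 + T)/(8*w))
X(((-1/1 + E/5) + 9)*(-8 - 4), -10)² = ((15 - 1*(-10))/(8*((((-1/1 + 3/5) + 9)*(-8 - 4)))))² = ((15 + 10)/(8*((((-1*1 + 3*(⅕)) + 9)*(-12)))))² = ((⅛)*25/(((-1 + ⅗) + 9)*(-12)))² = ((⅛)*25/((-⅖ + 9)*(-12)))² = ((⅛)*25/((43/5)*(-12)))² = ((⅛)*25/(-516/5))² = ((⅛)*(-5/516)*25)² = (-125/4128)² = 15625/17040384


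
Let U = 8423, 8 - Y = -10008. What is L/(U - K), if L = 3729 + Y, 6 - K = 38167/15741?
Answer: 216360045/132530164 ≈ 1.6325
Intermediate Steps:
Y = 10016 (Y = 8 - 1*(-10008) = 8 + 10008 = 10016)
K = 56279/15741 (K = 6 - 38167/15741 = 56279/15741 ≈ 3.5753)
L = 13745 (L = 3729 + 10016 = 13745)
L/(U - K) = 13745/(8423 - 1*56279/15741) = 13745/(8423 - 56279/15741) = 13745/(132530164/15741) = 13745*(15741/132530164) = 216360045/132530164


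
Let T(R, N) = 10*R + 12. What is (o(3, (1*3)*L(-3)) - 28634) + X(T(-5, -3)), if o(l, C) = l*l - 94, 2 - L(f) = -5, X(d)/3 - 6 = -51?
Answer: -28854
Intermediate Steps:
T(R, N) = 12 + 10*R
X(d) = -135 (X(d) = 18 + 3*(-51) = 18 - 153 = -135)
L(f) = 7 (L(f) = 2 - 1*(-5) = 2 + 5 = 7)
o(l, C) = -94 + l² (o(l, C) = l² - 94 = -94 + l²)
(o(3, (1*3)*L(-3)) - 28634) + X(T(-5, -3)) = ((-94 + 3²) - 28634) - 135 = ((-94 + 9) - 28634) - 135 = (-85 - 28634) - 135 = -28719 - 135 = -28854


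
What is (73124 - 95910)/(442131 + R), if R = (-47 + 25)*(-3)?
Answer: -22786/442197 ≈ -0.051529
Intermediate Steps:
R = 66 (R = -22*(-3) = 66)
(73124 - 95910)/(442131 + R) = (73124 - 95910)/(442131 + 66) = -22786/442197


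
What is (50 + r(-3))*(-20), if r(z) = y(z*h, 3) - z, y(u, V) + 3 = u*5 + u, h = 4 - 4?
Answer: -1000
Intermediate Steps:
h = 0
y(u, V) = -3 + 6*u (y(u, V) = -3 + (u*5 + u) = -3 + (5*u + u) = -3 + 6*u)
r(z) = -3 - z (r(z) = (-3 + 6*(z*0)) - z = (-3 + 6*0) - z = (-3 + 0) - z = -3 - z)
(50 + r(-3))*(-20) = (50 + (-3 - 1*(-3)))*(-20) = (50 + (-3 + 3))*(-20) = (50 + 0)*(-20) = 50*(-20) = -1000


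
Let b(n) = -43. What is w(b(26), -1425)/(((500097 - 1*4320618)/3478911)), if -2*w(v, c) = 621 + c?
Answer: -466174074/1273507 ≈ -366.06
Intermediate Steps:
w(v, c) = -621/2 - c/2 (w(v, c) = -(621 + c)/2 = -621/2 - c/2)
w(b(26), -1425)/(((500097 - 1*4320618)/3478911)) = (-621/2 - ½*(-1425))/(((500097 - 1*4320618)/3478911)) = (-621/2 + 1425/2)/(((500097 - 4320618)*(1/3478911))) = 402/((-3820521*1/3478911)) = 402/(-1273507/1159637) = 402*(-1159637/1273507) = -466174074/1273507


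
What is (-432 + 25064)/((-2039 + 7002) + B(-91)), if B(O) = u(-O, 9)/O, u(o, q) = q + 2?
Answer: 1120756/225811 ≈ 4.9632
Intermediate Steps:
u(o, q) = 2 + q
B(O) = 11/O (B(O) = (2 + 9)/O = 11/O)
(-432 + 25064)/((-2039 + 7002) + B(-91)) = (-432 + 25064)/((-2039 + 7002) + 11/(-91)) = 24632/(4963 + 11*(-1/91)) = 24632/(4963 - 11/91) = 24632/(451622/91) = 24632*(91/451622) = 1120756/225811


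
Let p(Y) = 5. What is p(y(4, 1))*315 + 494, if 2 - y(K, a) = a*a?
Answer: 2069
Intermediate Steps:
y(K, a) = 2 - a² (y(K, a) = 2 - a*a = 2 - a²)
p(y(4, 1))*315 + 494 = 5*315 + 494 = 1575 + 494 = 2069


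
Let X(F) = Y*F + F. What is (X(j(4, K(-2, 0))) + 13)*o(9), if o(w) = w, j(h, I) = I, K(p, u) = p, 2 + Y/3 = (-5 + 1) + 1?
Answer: 369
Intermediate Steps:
Y = -15 (Y = -6 + 3*((-5 + 1) + 1) = -6 + 3*(-4 + 1) = -6 + 3*(-3) = -6 - 9 = -15)
X(F) = -14*F (X(F) = -15*F + F = -14*F)
(X(j(4, K(-2, 0))) + 13)*o(9) = (-14*(-2) + 13)*9 = (28 + 13)*9 = 41*9 = 369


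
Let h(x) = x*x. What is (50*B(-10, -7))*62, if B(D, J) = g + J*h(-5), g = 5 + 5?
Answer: -511500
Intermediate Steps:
h(x) = x**2
g = 10
B(D, J) = 10 + 25*J (B(D, J) = 10 + J*(-5)**2 = 10 + J*25 = 10 + 25*J)
(50*B(-10, -7))*62 = (50*(10 + 25*(-7)))*62 = (50*(10 - 175))*62 = (50*(-165))*62 = -8250*62 = -511500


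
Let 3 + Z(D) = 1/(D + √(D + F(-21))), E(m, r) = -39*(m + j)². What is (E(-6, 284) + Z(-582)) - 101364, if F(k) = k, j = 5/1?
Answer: -11469931448/113109 - I*√67/113109 ≈ -1.0141e+5 - 7.2367e-5*I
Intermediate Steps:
j = 5 (j = 5*1 = 5)
E(m, r) = -39*(5 + m)² (E(m, r) = -39*(m + 5)² = -39*(5 + m)²)
Z(D) = -3 + 1/(D + √(-21 + D)) (Z(D) = -3 + 1/(D + √(D - 21)) = -3 + 1/(D + √(-21 + D)))
(E(-6, 284) + Z(-582)) - 101364 = (-39*(5 - 6)² + (1 - 3*(-582) - 3*√(-21 - 582))/(-582 + √(-21 - 582))) - 101364 = (-39*(-1)² + (1 + 1746 - 9*I*√67)/(-582 + √(-603))) - 101364 = (-39*1 + (1 + 1746 - 9*I*√67)/(-582 + 3*I*√67)) - 101364 = (-39 + (1 + 1746 - 9*I*√67)/(-582 + 3*I*√67)) - 101364 = (-39 + (1747 - 9*I*√67)/(-582 + 3*I*√67)) - 101364 = -101403 + (1747 - 9*I*√67)/(-582 + 3*I*√67)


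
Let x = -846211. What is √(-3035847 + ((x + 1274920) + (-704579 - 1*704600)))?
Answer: I*√4016317 ≈ 2004.1*I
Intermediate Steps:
√(-3035847 + ((x + 1274920) + (-704579 - 1*704600))) = √(-3035847 + ((-846211 + 1274920) + (-704579 - 1*704600))) = √(-3035847 + (428709 + (-704579 - 704600))) = √(-3035847 + (428709 - 1409179)) = √(-3035847 - 980470) = √(-4016317) = I*√4016317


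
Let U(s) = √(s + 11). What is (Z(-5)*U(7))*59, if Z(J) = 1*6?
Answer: 1062*√2 ≈ 1501.9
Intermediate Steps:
Z(J) = 6
U(s) = √(11 + s)
(Z(-5)*U(7))*59 = (6*√(11 + 7))*59 = (6*√18)*59 = (6*(3*√2))*59 = (18*√2)*59 = 1062*√2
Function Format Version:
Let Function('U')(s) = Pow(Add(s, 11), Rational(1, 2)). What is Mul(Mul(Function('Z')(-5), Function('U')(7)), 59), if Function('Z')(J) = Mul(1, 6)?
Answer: Mul(1062, Pow(2, Rational(1, 2))) ≈ 1501.9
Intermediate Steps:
Function('Z')(J) = 6
Function('U')(s) = Pow(Add(11, s), Rational(1, 2))
Mul(Mul(Function('Z')(-5), Function('U')(7)), 59) = Mul(Mul(6, Pow(Add(11, 7), Rational(1, 2))), 59) = Mul(Mul(6, Pow(18, Rational(1, 2))), 59) = Mul(Mul(6, Mul(3, Pow(2, Rational(1, 2)))), 59) = Mul(Mul(18, Pow(2, Rational(1, 2))), 59) = Mul(1062, Pow(2, Rational(1, 2)))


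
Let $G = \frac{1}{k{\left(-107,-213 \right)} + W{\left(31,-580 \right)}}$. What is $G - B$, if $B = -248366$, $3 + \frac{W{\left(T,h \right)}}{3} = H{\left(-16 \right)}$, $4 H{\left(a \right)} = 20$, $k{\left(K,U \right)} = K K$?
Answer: $\frac{2845032531}{11455} \approx 2.4837 \cdot 10^{5}$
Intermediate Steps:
$k{\left(K,U \right)} = K^{2}$
$H{\left(a \right)} = 5$ ($H{\left(a \right)} = \frac{1}{4} \cdot 20 = 5$)
$W{\left(T,h \right)} = 6$ ($W{\left(T,h \right)} = -9 + 3 \cdot 5 = -9 + 15 = 6$)
$G = \frac{1}{11455}$ ($G = \frac{1}{\left(-107\right)^{2} + 6} = \frac{1}{11449 + 6} = \frac{1}{11455} \approx 8.7298 \cdot 10^{-5}$)
$G - B = \frac{1}{11455} - -248366 = \frac{1}{11455} + 248366 = \frac{2845032531}{11455}$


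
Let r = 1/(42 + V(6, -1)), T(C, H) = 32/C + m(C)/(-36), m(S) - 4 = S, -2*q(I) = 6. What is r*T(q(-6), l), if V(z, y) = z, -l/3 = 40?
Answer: -385/1728 ≈ -0.22280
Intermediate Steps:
l = -120 (l = -3*40 = -120)
q(I) = -3 (q(I) = -½*6 = -3)
m(S) = 4 + S
T(C, H) = -⅑ + 32/C - C/36 (T(C, H) = 32/C + (4 + C)/(-36) = 32/C + (4 + C)*(-1/36) = 32/C + (-⅑ - C/36) = -⅑ + 32/C - C/36)
r = 1/48 (r = 1/(42 + 6) = 1/48 ≈ 0.020833)
r*T(q(-6), l) = ((1/36)*(1152 - 1*(-3)*(4 - 3))/(-3))/48 = ((1/36)*(-⅓)*(1152 - 1*(-3)*1))/48 = ((1/36)*(-⅓)*(1152 + 3))/48 = ((1/36)*(-⅓)*1155)/48 = (1/48)*(-385/36) = -385/1728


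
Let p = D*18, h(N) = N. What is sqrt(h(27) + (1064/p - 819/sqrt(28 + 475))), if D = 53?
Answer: sqrt(179834496047 - 10414684917*sqrt(503))/79977 ≈ 2.8986*I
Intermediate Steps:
p = 954 (p = 53*18 = 954)
sqrt(h(27) + (1064/p - 819/sqrt(28 + 475))) = sqrt(27 + (1064/954 - 819/sqrt(28 + 475))) = sqrt(27 + (1064*(1/954) - 819*sqrt(503)/503)) = sqrt(27 + (532/477 - 819*sqrt(503)/503)) = sqrt(13411/477 - 819*sqrt(503)/503)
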